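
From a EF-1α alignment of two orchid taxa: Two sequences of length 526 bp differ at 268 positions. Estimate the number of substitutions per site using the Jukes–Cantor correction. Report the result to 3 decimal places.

0.853

p = 268/526 ≈ 0.509506.
d = −(3/4) ln(1 − 4p/3) = −0.75 ln(1 − 0.679341) = −0.75 ln(0.320659)
  = −0.75 × (-1.137377) = 0.853033 substitutions/site.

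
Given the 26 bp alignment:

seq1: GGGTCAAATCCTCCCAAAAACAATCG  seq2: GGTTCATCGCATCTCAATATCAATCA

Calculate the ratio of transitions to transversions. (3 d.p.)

Transitions are A↔G and C↔T; transversions are all other mismatches.
Transitions: 2. Transversions: 7.
R = 2/7 = 0.285714… ≈ 0.286 (to 3 d.p.).

0.286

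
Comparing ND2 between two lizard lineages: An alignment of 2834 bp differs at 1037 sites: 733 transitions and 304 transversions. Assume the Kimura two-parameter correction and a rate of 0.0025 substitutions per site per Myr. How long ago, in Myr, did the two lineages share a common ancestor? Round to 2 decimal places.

110.04

P = 733/2834 ≈ 0.258645 and Q = 304/2834 ≈ 0.107269.
Under the Kimura two-parameter model, d = −½ ln(1 − 2P − Q) − ¼ ln(1 − 2Q).
1 − 2P − Q = 0.375441, giving −½ ln(0.375441) = 0.489827.
1 − 2Q = 0.785462, giving −¼ ln(0.785462) = 0.060371.
d = 0.489827 + 0.060371 = 0.550198.
Under a molecular clock d = 2μt, so t = d/(2μ) = 0.550198 / (2 × 0.0025) = 110.04 Myr.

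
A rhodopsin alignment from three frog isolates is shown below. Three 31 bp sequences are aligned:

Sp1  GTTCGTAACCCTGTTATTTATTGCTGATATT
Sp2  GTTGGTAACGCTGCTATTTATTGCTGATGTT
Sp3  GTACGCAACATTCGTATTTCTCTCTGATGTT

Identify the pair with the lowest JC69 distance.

Sp1 and Sp2

Sp1–Sp2: 4/31 differ, p = 0.129, d = 0.142.
Sp1–Sp3: 10/31 differ, p = 0.323, d = 0.422.
Sp2–Sp3: 10/31 differ, p = 0.323, d = 0.422.
The smallest distance is between Sp1 and Sp2.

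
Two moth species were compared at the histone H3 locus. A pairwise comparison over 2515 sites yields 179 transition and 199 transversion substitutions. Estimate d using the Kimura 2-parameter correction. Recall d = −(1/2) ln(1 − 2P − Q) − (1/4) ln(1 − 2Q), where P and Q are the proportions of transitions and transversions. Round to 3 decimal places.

0.168

P = 179/2515 ≈ 0.071173 and Q = 199/2515 ≈ 0.079125.
Under the Kimura two-parameter model, d = −½ ln(1 − 2P − Q) − ¼ ln(1 − 2Q).
1 − 2P − Q = 0.778529, giving −½ ln(0.778529) = 0.125175.
1 − 2Q = 0.84175, giving −¼ ln(0.84175) = 0.043068.
d = 0.125175 + 0.043068 = 0.168243.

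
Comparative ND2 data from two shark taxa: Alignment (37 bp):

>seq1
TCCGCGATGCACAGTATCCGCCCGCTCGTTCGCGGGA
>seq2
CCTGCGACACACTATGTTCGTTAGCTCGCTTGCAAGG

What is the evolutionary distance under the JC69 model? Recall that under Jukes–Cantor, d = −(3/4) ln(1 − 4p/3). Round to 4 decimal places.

The sequences differ at 16 of 37 sites, so p = 16/37 ≈ 0.432432.
d = −(3/4) ln(1 − 4p/3) = −0.75 ln(1 − 0.576576) = −0.75 ln(0.423424)
  = −0.75 × (-0.859381) = 0.644536 substitutions/site.

0.6445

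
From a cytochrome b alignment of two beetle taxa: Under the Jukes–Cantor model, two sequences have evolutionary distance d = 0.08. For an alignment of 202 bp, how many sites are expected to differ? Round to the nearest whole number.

15

Invert JC69: p = (3/4)(1 − e^(−4d/3)) = 0.75 × (1 − e^(-0.106667)) = 0.75 × (1 − 0.898825) = 0.075881.
Expected differing sites = pL ≈ 0.075881 × 202 = 15.327962 ≈ 15.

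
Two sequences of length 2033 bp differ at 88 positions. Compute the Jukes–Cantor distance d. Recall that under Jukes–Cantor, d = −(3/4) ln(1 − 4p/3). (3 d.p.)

0.045

p = 88/2033 ≈ 0.043286.
d = −(3/4) ln(1 − 4p/3) = −0.75 ln(1 − 0.057715) = −0.75 ln(0.942285)
  = −0.75 × (-0.059448) = 0.044586 substitutions/site.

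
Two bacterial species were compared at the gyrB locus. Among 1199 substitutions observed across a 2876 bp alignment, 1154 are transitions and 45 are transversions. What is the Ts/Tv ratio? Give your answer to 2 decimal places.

R = 1154/45 = 25.644444… ≈ 25.64 (to 2 d.p.).

25.64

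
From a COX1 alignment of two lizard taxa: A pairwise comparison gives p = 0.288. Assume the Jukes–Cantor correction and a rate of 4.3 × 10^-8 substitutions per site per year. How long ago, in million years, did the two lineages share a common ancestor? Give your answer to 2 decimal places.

d = −(3/4) ln(1 − 4p/3) = −0.75 ln(1 − 0.384) = −0.75 ln(0.616)
  = −0.75 × (-0.484508) = 0.363381 substitutions/site.
Under a molecular clock d = 2μt, so t = d/(2μ) = 0.363381 / (2 × 4.3 × 10^-8) = 4.23 million years.

4.23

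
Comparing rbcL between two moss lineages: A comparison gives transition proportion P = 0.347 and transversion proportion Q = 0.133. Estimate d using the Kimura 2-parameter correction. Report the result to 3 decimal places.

0.955

Under the Kimura two-parameter model, d = −½ ln(1 − 2P − Q) − ¼ ln(1 − 2Q).
1 − 2P − Q = 0.173, giving −½ ln(0.173) = 0.877232.
1 − 2Q = 0.734, giving −¼ ln(0.734) = 0.077312.
d = 0.877232 + 0.077312 = 0.954544.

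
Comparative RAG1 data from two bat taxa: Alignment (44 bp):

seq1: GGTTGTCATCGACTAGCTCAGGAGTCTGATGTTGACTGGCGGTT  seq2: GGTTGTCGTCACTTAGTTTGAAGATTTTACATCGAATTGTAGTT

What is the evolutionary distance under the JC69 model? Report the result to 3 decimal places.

The sequences differ at 20 of 44 sites, so p = 20/44 ≈ 0.454545.
d = −(3/4) ln(1 − 4p/3) = −0.75 ln(1 − 0.60606) = −0.75 ln(0.39394)
  = −0.75 × (-0.931557) = 0.698668 substitutions/site.

0.699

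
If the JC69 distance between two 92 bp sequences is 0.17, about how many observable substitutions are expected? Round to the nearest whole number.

14

Invert JC69: p = (3/4)(1 − e^(−4d/3)) = 0.75 × (1 − e^(-0.226667)) = 0.75 × (1 − 0.797186) = 0.152111.
Expected differing sites = pL ≈ 0.152111 × 92 = 13.994212 ≈ 14.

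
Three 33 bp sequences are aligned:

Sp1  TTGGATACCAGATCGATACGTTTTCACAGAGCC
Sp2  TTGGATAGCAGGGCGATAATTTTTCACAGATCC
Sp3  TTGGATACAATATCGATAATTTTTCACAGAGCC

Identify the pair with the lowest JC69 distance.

Sp1–Sp2: 6/33 differ, p = 0.182, d = 0.208.
Sp1–Sp3: 4/33 differ, p = 0.121, d = 0.132.
Sp2–Sp3: 6/33 differ, p = 0.182, d = 0.208.
The smallest distance is between Sp1 and Sp3.

Sp1 and Sp3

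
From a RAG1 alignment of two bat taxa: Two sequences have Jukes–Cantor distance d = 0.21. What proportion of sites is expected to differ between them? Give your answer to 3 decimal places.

0.183

p = (3/4)(1 − e^(−4d/3)) = 0.75 × (1 − e^(-0.28)) = 0.75 × (1 − 0.755784) = 0.183162.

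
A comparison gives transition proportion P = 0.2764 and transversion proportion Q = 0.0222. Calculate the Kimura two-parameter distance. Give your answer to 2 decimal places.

0.44

Under the Kimura two-parameter model, d = −½ ln(1 − 2P − Q) − ¼ ln(1 − 2Q).
1 − 2P − Q = 0.425, giving −½ ln(0.425) = 0.427833.
1 − 2Q = 0.9556, giving −¼ ln(0.9556) = 0.011354.
d = 0.427833 + 0.011354 = 0.439187.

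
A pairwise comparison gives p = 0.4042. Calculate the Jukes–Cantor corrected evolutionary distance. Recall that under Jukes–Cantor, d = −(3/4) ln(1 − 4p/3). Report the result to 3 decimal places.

0.581

d = −(3/4) ln(1 − 4p/3) = −0.75 ln(1 − 0.538933) = −0.75 ln(0.461067)
  = −0.75 × (-0.774212) = 0.580659 substitutions/site.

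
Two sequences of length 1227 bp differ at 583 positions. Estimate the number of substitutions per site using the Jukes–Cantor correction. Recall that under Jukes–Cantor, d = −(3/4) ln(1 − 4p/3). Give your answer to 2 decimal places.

0.75

p = 583/1227 ≈ 0.475143.
d = −(3/4) ln(1 − 4p/3) = −0.75 ln(1 − 0.633524) = −0.75 ln(0.366476)
  = −0.75 × (-1.003822) = 0.752867 substitutions/site.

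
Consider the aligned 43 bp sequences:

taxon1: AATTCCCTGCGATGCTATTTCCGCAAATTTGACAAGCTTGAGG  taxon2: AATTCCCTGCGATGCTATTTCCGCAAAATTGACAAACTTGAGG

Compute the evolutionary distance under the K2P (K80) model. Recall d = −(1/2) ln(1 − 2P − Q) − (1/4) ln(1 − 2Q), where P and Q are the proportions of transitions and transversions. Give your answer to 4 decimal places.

0.0481

Of 43 sites, 1 differences are transitions and 1 are transversions, so P = 1/43 ≈ 0.023256 and Q = 1/43 ≈ 0.023256.
Under the Kimura two-parameter model, d = −½ ln(1 − 2P − Q) − ¼ ln(1 − 2Q).
1 − 2P − Q = 0.930232, giving −½ ln(0.930232) = 0.036161.
1 − 2Q = 0.953488, giving −¼ ln(0.953488) = 0.011907.
d = 0.036161 + 0.011907 = 0.048068.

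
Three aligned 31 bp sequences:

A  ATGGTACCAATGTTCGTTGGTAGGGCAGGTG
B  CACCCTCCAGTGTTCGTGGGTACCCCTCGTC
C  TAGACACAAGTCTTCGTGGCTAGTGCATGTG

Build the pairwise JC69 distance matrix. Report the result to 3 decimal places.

d(A,B) = 0.691, d(A,C) = 0.481, d(B,C) = 0.614

A–B: 14/31 sites differ → p ≈ 0.451613, d = −0.75 ln(1 − 0.602151) = 0.691262 ≈ 0.691.
A–C: 11/31 sites differ → p ≈ 0.354839, d = −0.75 ln(1 − 0.473119) = 0.480585 ≈ 0.481.
B–C: 13/31 sites differ → p ≈ 0.419355, d = −0.75 ln(1 − 0.55914) = 0.614271 ≈ 0.614.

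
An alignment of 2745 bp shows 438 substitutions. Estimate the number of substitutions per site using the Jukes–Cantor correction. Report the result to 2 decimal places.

p = 438/2745 ≈ 0.159563.
d = −(3/4) ln(1 − 4p/3) = −0.75 ln(1 − 0.212751) = −0.75 ln(0.787249)
  = −0.75 × (-0.239211) = 0.179408 substitutions/site.

0.18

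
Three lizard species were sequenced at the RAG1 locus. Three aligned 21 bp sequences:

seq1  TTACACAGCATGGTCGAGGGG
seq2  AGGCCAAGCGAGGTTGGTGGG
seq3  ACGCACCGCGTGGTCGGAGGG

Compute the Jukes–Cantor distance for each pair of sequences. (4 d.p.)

d(seq1,seq2) = 0.7557, d(seq1,seq3) = 0.4408, d(seq2,seq3) = 0.4408

seq1–seq2: 10/21 sites differ → p ≈ 0.47619, d = −0.75 ln(1 − 0.63492) = 0.755729 ≈ 0.7557.
seq1–seq3: 7/21 sites differ → p ≈ 0.333333, d = −0.75 ln(1 − 0.444444) = 0.440839 ≈ 0.4408.
seq2–seq3: 7/21 sites differ → p ≈ 0.333333, d = −0.75 ln(1 − 0.444444) = 0.440839 ≈ 0.4408.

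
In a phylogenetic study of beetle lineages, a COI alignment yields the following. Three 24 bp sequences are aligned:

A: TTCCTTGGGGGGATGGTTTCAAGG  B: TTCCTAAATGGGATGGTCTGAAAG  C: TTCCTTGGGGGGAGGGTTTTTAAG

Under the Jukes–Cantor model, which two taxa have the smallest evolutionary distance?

A–B: 7/24 differ, p = 0.292, d = 0.369.
A–C: 4/24 differ, p = 0.167, d = 0.188.
B–C: 8/24 differ, p = 0.333, d = 0.441.
The smallest distance is between A and C.

A and C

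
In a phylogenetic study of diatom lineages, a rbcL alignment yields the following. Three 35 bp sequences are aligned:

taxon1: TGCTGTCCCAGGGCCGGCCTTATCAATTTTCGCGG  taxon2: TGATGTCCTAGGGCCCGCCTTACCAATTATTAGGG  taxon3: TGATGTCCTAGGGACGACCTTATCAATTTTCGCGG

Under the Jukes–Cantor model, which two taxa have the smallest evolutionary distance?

taxon1–taxon2: 8/35 differ, p = 0.229, d = 0.273.
taxon1–taxon3: 4/35 differ, p = 0.114, d = 0.124.
taxon2–taxon3: 8/35 differ, p = 0.229, d = 0.273.
The smallest distance is between taxon1 and taxon3.

taxon1 and taxon3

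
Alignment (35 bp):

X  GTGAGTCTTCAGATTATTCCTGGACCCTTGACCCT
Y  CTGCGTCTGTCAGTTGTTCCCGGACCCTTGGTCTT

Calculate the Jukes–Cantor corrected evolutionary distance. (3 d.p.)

The sequences differ at 12 of 35 sites, so p = 12/35 ≈ 0.342857.
d = −(3/4) ln(1 − 4p/3) = −0.75 ln(1 − 0.457143) = −0.75 ln(0.542857)
  = −0.75 × (-0.610909) = 0.458182 substitutions/site.

0.458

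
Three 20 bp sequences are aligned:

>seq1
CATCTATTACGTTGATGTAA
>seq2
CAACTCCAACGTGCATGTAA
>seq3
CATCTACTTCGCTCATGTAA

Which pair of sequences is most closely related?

seq1 and seq3

seq1–seq2: 6/20 differ, p = 0.300, d = 0.383.
seq1–seq3: 4/20 differ, p = 0.200, d = 0.233.
seq2–seq3: 6/20 differ, p = 0.300, d = 0.383.
The smallest distance is between seq1 and seq3.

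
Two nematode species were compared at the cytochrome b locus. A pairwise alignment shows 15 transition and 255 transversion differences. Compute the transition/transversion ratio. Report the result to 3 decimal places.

R = 15/255 = 0.058823… ≈ 0.059 (to 3 d.p.).

0.059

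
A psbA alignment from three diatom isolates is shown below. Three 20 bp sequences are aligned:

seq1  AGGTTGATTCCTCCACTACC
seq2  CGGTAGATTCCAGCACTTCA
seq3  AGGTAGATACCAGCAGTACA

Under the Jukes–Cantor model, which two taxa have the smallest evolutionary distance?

seq1–seq2: 6/20 differ, p = 0.300, d = 0.383.
seq1–seq3: 6/20 differ, p = 0.300, d = 0.383.
seq2–seq3: 4/20 differ, p = 0.200, d = 0.233.
The smallest distance is between seq2 and seq3.

seq2 and seq3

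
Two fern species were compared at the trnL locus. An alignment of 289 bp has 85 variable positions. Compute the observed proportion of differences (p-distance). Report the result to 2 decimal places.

p = 85/289 = 0.294117… ≈ 0.29 (to 2 d.p.).

0.29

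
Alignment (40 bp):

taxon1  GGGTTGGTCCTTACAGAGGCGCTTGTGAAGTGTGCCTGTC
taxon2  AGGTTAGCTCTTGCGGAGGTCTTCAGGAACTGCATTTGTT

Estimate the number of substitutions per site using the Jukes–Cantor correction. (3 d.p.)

0.687

The sequences differ at 18 of 40 sites, so p = 18/40 = 0.45.
d = −(3/4) ln(1 − 4p/3) = −0.75 ln(1 − 0.6) = −0.75 ln(0.4)
  = −0.75 × (-0.916291) = 0.687218 substitutions/site.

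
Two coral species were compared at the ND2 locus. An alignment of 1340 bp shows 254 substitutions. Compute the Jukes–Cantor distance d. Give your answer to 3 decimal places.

p = 254/1340 ≈ 0.189552.
d = −(3/4) ln(1 − 4p/3) = −0.75 ln(1 − 0.252736) = −0.75 ln(0.747264)
  = −0.75 × (-0.291337) = 0.218503 substitutions/site.

0.219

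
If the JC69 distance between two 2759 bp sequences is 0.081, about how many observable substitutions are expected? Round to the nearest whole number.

212

Invert JC69: p = (3/4)(1 − e^(−4d/3)) = 0.75 × (1 − e^(-0.108)) = 0.75 × (1 − 0.897628) = 0.076779.
Expected differing sites = pL ≈ 0.076779 × 2759 = 211.833261 ≈ 212.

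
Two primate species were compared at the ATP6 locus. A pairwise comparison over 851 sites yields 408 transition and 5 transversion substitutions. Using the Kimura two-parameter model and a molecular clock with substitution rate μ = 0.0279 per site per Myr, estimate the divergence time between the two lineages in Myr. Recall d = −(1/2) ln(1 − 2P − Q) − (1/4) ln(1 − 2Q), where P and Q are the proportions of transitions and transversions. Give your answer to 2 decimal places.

30.03

P = 408/851 ≈ 0.479436 and Q = 5/851 ≈ 0.005875.
Under the Kimura two-parameter model, d = −½ ln(1 − 2P − Q) − ¼ ln(1 − 2Q).
1 − 2P − Q = 0.035253, giving −½ ln(0.035253) = 1.672602.
1 − 2Q = 0.98825, giving −¼ ln(0.98825) = 0.002955.
d = 1.672602 + 0.002955 = 1.675557.
Under a molecular clock d = 2μt, so t = d/(2μ) = 1.675557 / (2 × 0.0279) = 30.03 Myr.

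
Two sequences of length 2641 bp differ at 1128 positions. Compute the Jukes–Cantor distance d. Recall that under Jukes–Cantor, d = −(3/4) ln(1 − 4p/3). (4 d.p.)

p = 1128/2641 ≈ 0.427111.
d = −(3/4) ln(1 − 4p/3) = −0.75 ln(1 − 0.569481) = −0.75 ln(0.430519)
  = −0.75 × (-0.842764) = 0.632073 substitutions/site.

0.6321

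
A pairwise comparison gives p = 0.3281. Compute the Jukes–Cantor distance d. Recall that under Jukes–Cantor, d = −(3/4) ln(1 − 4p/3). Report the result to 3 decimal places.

0.431

d = −(3/4) ln(1 − 4p/3) = −0.75 ln(1 − 0.437467) = −0.75 ln(0.562533)
  = −0.75 × (-0.575305) = 0.431479 substitutions/site.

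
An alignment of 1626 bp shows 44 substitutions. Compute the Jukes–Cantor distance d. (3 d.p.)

p = 44/1626 ≈ 0.02706.
d = −(3/4) ln(1 − 4p/3) = −0.75 ln(1 − 0.03608) = −0.75 ln(0.96392)
  = −0.75 × (-0.036747) = 0.027560 substitutions/site.

0.028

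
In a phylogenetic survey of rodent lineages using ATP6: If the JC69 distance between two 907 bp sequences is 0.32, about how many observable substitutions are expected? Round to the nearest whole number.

Invert JC69: p = (3/4)(1 − e^(−4d/3)) = 0.75 × (1 − e^(-0.426667)) = 0.75 × (1 − 0.652681) = 0.260489.
Expected differing sites = pL ≈ 0.260489 × 907 = 236.263523 ≈ 236.

236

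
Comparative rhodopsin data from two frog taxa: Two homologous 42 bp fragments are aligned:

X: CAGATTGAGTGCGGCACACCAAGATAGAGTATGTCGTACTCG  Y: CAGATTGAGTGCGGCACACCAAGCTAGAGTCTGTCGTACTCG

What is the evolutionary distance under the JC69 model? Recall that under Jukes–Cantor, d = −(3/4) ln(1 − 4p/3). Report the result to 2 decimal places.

The sequences differ at 2 of 42 sites (24, 31), so p = 2/42 ≈ 0.047619.
d = −(3/4) ln(1 − 4p/3) = −0.75 ln(1 − 0.063492) = −0.75 ln(0.936508)
  = −0.75 × (-0.065597) = 0.049198 substitutions/site.

0.05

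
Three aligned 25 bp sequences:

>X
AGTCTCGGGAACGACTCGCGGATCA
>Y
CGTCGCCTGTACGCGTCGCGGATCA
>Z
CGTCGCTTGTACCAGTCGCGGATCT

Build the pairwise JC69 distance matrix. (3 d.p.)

d(X,Y) = 0.351, d(X,Z) = 0.417, d(Y,Z) = 0.180

X–Y: 7/25 sites differ → p = 0.28, d = −0.75 ln(1 − 0.373333) = 0.350505 ≈ 0.351.
X–Z: 8/25 sites differ → p = 0.32, d = −0.75 ln(1 − 0.426667) = 0.417216 ≈ 0.417.
Y–Z: 4/25 sites differ → p = 0.16, d = −0.75 ln(1 − 0.213333) = 0.179963 ≈ 0.180.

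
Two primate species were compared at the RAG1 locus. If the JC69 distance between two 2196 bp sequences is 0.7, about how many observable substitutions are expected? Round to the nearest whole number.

Invert JC69: p = (3/4)(1 − e^(−4d/3)) = 0.75 × (1 − e^(-0.933333)) = 0.75 × (1 − 0.393241) = 0.455069.
Expected differing sites = pL ≈ 0.455069 × 2196 = 999.331524 ≈ 999.

999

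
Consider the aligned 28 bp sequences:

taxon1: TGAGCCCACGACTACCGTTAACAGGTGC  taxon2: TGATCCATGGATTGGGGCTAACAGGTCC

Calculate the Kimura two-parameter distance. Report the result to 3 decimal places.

Of 28 sites, 3 differences are transitions and 7 are transversions, so P = 3/28 ≈ 0.107143 and Q = 7/28 = 0.25.
Under the Kimura two-parameter model, d = −½ ln(1 − 2P − Q) − ¼ ln(1 − 2Q).
1 − 2P − Q = 0.535714, giving −½ ln(0.535714) = 0.312077.
1 − 2Q = 0.5, giving −¼ ln(0.5) = 0.173287.
d = 0.312077 + 0.173287 = 0.485364.

0.485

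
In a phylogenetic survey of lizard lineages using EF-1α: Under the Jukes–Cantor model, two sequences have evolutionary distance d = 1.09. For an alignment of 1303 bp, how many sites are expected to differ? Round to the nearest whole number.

Invert JC69: p = (3/4)(1 − e^(−4d/3)) = 0.75 × (1 − e^(-1.453333)) = 0.75 × (1 − 0.233790) = 0.574658.
Expected differing sites = pL ≈ 0.574658 × 1303 = 748.779374 ≈ 749.

749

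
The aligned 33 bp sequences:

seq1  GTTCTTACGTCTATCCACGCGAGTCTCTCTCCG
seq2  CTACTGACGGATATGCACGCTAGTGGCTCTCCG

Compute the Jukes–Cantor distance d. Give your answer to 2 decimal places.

0.34

The sequences differ at 9 of 33 sites (1, 3, 6, 10, 11, 15, 21, 25, 26), so p = 9/33 ≈ 0.272727.
d = −(3/4) ln(1 − 4p/3) = −0.75 ln(1 − 0.363636) = −0.75 ln(0.636364)
  = −0.75 × (-0.451985) = 0.338989 substitutions/site.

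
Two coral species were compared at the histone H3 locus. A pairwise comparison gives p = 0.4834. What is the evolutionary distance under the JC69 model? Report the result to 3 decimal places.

0.776

d = −(3/4) ln(1 − 4p/3) = −0.75 ln(1 − 0.644533) = −0.75 ln(0.355467)
  = −0.75 × (-1.034323) = 0.775742 substitutions/site.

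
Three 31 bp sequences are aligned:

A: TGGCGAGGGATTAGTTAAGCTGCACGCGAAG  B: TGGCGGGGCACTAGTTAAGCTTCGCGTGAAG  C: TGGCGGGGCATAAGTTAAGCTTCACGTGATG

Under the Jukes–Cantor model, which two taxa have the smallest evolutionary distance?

B and C

A–B: 6/31 differ, p = 0.194, d = 0.224.
A–C: 6/31 differ, p = 0.194, d = 0.224.
B–C: 4/31 differ, p = 0.129, d = 0.142.
The smallest distance is between B and C.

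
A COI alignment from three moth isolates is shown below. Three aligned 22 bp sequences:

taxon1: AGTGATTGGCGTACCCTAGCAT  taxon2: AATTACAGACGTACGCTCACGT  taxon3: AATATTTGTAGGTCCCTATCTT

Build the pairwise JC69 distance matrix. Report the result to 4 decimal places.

d(taxon1,taxon2) = 0.5913, d(taxon1,taxon3) = 0.5913, d(taxon2,taxon3) = 0.9745

taxon1–taxon2: 9/22 sites differ → p ≈ 0.409091, d = −0.75 ln(1 − 0.545455) = 0.591344 ≈ 0.5913.
taxon1–taxon3: 9/22 sites differ → p ≈ 0.409091, d = −0.75 ln(1 − 0.545455) = 0.591344 ≈ 0.5913.
taxon2–taxon3: 12/22 sites differ → p ≈ 0.545455, d = −0.75 ln(1 − 0.727273) = 0.974463 ≈ 0.9745.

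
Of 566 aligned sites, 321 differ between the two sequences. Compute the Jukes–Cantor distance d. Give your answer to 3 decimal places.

1.059

p = 321/566 ≈ 0.567138.
d = −(3/4) ln(1 − 4p/3) = −0.75 ln(1 − 0.756184) = −0.75 ln(0.243816)
  = −0.75 × (-1.411341) = 1.058506 substitutions/site.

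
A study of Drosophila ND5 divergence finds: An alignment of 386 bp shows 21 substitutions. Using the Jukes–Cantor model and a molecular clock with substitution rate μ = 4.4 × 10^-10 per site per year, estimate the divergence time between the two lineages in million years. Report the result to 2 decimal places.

64.18

p = 21/386 ≈ 0.054404.
d = −(3/4) ln(1 − 4p/3) = −0.75 ln(1 − 0.072539) = −0.75 ln(0.927461)
  = −0.75 × (-0.075305) = 0.056479 substitutions/site.
Under a molecular clock d = 2μt, so t = d/(2μ) = 0.056479 / (2 × 4.4 × 10^-10) = 64.18 million years.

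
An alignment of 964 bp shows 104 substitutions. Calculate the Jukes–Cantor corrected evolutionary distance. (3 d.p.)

p = 104/964 ≈ 0.107884.
d = −(3/4) ln(1 − 4p/3) = −0.75 ln(1 − 0.143845) = −0.75 ln(0.856155)
  = −0.75 × (-0.155304) = 0.116478 substitutions/site.

0.116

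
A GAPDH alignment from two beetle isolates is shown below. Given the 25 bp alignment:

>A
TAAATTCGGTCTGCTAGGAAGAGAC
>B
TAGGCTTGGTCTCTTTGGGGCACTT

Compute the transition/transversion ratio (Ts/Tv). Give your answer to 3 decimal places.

1.600

Transitions are A↔G and C↔T; transversions are all other mismatches.
Transitions: 8. Transversions: 5.
R = 8/5 = 1.600.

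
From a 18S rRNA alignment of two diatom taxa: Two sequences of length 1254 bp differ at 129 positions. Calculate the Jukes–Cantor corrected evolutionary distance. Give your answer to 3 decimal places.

0.111

p = 129/1254 ≈ 0.102871.
d = −(3/4) ln(1 − 4p/3) = −0.75 ln(1 − 0.137161) = −0.75 ln(0.862839)
  = −0.75 × (-0.147527) = 0.110645 substitutions/site.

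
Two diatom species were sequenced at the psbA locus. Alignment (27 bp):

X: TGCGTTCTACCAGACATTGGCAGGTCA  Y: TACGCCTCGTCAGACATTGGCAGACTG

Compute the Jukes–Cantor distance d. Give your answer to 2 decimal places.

The sequences differ at 11 of 27 sites, so p = 11/27 ≈ 0.407407.
d = −(3/4) ln(1 − 4p/3) = −0.75 ln(1 − 0.543209) = −0.75 ln(0.456791)
  = −0.75 × (-0.783529) = 0.587647 substitutions/site.

0.59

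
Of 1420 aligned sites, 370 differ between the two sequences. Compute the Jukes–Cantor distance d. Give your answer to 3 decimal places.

p = 370/1420 ≈ 0.260563.
d = −(3/4) ln(1 − 4p/3) = −0.75 ln(1 − 0.347417) = −0.75 ln(0.652583)
  = −0.75 × (-0.426817) = 0.320113 substitutions/site.

0.320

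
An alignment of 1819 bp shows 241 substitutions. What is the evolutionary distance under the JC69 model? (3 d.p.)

p = 241/1819 ≈ 0.13249.
d = −(3/4) ln(1 − 4p/3) = −0.75 ln(1 − 0.176653) = −0.75 ln(0.823347)
  = −0.75 × (-0.194378) = 0.145784 substitutions/site.

0.146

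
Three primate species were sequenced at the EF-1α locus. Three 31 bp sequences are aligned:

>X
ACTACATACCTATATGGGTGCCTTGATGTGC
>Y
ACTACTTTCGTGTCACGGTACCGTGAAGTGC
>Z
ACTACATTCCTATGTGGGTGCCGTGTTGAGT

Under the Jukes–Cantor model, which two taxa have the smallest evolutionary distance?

X–Y: 10/31 differ, p = 0.323, d = 0.422.
X–Z: 6/31 differ, p = 0.194, d = 0.224.
Y–Z: 11/31 differ, p = 0.355, d = 0.481.
The smallest distance is between X and Z.

X and Z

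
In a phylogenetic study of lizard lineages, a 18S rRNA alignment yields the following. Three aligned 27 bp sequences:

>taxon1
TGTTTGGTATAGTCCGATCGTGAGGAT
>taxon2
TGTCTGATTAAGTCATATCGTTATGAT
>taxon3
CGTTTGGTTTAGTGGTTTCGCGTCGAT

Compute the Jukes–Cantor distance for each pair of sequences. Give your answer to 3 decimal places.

d(taxon1,taxon2) = 0.377, d(taxon1,taxon3) = 0.441, d(taxon2,taxon3) = 0.588

taxon1–taxon2: 8/27 sites differ → p ≈ 0.296296, d = −0.75 ln(1 − 0.395061) = 0.376971 ≈ 0.377.
taxon1–taxon3: 9/27 sites differ → p ≈ 0.333333, d = −0.75 ln(1 − 0.444444) = 0.440839 ≈ 0.441.
taxon2–taxon3: 11/27 sites differ → p ≈ 0.407407, d = −0.75 ln(1 − 0.543209) = 0.587647 ≈ 0.588.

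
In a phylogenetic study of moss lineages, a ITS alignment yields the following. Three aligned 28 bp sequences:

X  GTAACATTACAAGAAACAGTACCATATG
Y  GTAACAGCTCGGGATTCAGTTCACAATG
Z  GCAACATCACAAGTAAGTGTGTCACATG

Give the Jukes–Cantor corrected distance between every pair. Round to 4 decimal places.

d(X,Y) = 0.5565, d(X,Z) = 0.3597, d(Y,Z) = 0.9396

X–Y: 11/28 sites differ → p ≈ 0.392857, d = −0.75 ln(1 − 0.523809) = 0.556452 ≈ 0.5565.
X–Z: 8/28 sites differ → p ≈ 0.285714, d = −0.75 ln(1 − 0.380952) = 0.359679 ≈ 0.3597.
Y–Z: 15/28 sites differ → p ≈ 0.535714, d = −0.75 ln(1 − 0.714285) = 0.939570 ≈ 0.9396.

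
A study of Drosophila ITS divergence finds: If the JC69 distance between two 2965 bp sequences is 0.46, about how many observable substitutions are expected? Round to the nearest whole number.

1019

Invert JC69: p = (3/4)(1 − e^(−4d/3)) = 0.75 × (1 − e^(-0.613333)) = 0.75 × (1 − 0.541543) = 0.343843.
Expected differing sites = pL ≈ 0.343843 × 2965 = 1019.494495 ≈ 1019.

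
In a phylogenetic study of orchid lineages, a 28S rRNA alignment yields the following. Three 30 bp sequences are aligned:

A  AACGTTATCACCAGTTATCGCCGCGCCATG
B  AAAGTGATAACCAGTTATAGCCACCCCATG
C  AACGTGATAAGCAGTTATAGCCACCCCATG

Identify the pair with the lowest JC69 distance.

B and C

A–B: 6/30 differ, p = 0.200, d = 0.233.
A–C: 6/30 differ, p = 0.200, d = 0.233.
B–C: 2/30 differ, p = 0.067, d = 0.070.
The smallest distance is between B and C.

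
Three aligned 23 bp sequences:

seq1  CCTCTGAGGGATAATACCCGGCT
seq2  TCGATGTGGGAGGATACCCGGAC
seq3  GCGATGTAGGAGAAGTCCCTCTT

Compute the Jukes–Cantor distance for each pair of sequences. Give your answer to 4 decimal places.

d(seq1,seq2) = 0.4674, d(seq1,seq3) = 0.7614, d(seq2,seq3) = 0.5532

seq1–seq2: 8/23 sites differ → p ≈ 0.347826, d = −0.75 ln(1 − 0.463768) = 0.467391 ≈ 0.4674.
seq1–seq3: 11/23 sites differ → p ≈ 0.478261, d = −0.75 ln(1 − 0.637681) = 0.761423 ≈ 0.7614.
seq2–seq3: 9/23 sites differ → p ≈ 0.391304, d = −0.75 ln(1 − 0.521739) = 0.553199 ≈ 0.5532.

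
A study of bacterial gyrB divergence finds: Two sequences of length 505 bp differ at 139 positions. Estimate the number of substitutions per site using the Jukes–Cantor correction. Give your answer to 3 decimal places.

p = 139/505 ≈ 0.275248.
d = −(3/4) ln(1 − 4p/3) = −0.75 ln(1 − 0.366997) = −0.75 ln(0.633003)
  = −0.75 × (-0.457280) = 0.342960 substitutions/site.

0.343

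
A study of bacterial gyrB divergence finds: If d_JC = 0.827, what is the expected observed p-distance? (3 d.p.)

p = (3/4)(1 − e^(−4d/3)) = 0.75 × (1 − e^(-1.102667)) = 0.75 × (1 − 0.331984) = 0.501012.

0.501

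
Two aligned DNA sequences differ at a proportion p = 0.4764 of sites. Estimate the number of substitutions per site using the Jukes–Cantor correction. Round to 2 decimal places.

0.76

d = −(3/4) ln(1 − 4p/3) = −0.75 ln(1 − 0.6352) = −0.75 ln(0.3648)
  = −0.75 × (-1.008406) = 0.756305 substitutions/site.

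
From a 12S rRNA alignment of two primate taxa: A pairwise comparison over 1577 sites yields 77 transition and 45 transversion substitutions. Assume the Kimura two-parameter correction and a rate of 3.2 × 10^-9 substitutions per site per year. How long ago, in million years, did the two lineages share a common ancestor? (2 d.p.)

12.83

P = 77/1577 ≈ 0.048827 and Q = 45/1577 ≈ 0.028535.
Under the Kimura two-parameter model, d = −½ ln(1 − 2P − Q) − ¼ ln(1 − 2Q).
1 − 2P − Q = 0.873811, giving −½ ln(0.873811) = 0.067446.
1 − 2Q = 0.94293, giving −¼ ln(0.94293) = 0.014691.
d = 0.067446 + 0.014691 = 0.082137.
Under a molecular clock d = 2μt, so t = d/(2μ) = 0.082137 / (2 × 3.2 × 10^-9) = 12.83 million years.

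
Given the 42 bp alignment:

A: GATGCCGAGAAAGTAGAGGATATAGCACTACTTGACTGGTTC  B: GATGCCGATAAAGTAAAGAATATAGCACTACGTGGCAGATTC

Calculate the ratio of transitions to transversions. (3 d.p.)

1.333

Transitions are A↔G and C↔T; transversions are all other mismatches.
Transitions: 4. Transversions: 3.
R = 4/3 = 1.333333… ≈ 1.333 (to 3 d.p.).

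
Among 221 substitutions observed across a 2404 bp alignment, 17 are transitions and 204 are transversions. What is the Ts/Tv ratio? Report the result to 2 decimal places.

0.08

R = 17/204 = 0.083333… ≈ 0.08 (to 2 d.p.).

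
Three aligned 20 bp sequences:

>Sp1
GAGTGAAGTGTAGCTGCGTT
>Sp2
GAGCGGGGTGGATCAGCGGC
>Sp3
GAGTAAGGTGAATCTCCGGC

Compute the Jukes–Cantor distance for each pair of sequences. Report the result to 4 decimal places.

d(Sp1,Sp2) = 0.5716, d(Sp1,Sp3) = 0.4715, d(Sp2,Sp3) = 0.3831

Sp1–Sp2: 8/20 sites differ → p = 0.4, d = −0.75 ln(1 − 0.533333) = 0.571605 ≈ 0.5716.
Sp1–Sp3: 7/20 sites differ → p = 0.35, d = −0.75 ln(1 − 0.466667) = 0.471457 ≈ 0.4715.
Sp2–Sp3: 6/20 sites differ → p = 0.3, d = −0.75 ln(1 − 0.4) = 0.383119 ≈ 0.3831.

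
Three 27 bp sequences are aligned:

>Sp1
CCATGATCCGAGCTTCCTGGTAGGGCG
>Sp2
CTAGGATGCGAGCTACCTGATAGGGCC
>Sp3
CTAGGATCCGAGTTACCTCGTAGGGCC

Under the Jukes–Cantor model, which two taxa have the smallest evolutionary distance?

Sp2 and Sp3

Sp1–Sp2: 6/27 differ, p = 0.222, d = 0.264.
Sp1–Sp3: 6/27 differ, p = 0.222, d = 0.264.
Sp2–Sp3: 4/27 differ, p = 0.148, d = 0.165.
The smallest distance is between Sp2 and Sp3.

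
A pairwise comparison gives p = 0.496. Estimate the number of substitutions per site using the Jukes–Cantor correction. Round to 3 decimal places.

0.812

d = −(3/4) ln(1 − 4p/3) = −0.75 ln(1 − 0.661333) = −0.75 ln(0.338667)
  = −0.75 × (-1.082738) = 0.812054 substitutions/site.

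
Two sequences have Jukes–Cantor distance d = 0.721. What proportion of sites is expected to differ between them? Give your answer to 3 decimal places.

p = (3/4)(1 − e^(−4d/3)) = 0.75 × (1 − e^(-0.961333)) = 0.75 × (1 − 0.382383) = 0.463213.

0.463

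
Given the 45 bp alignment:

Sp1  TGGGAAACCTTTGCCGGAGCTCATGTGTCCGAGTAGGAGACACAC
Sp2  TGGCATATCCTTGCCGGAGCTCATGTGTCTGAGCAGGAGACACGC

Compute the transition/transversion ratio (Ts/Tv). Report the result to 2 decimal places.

Transitions are A↔G and C↔T; transversions are all other mismatches.
Transitions: 5. Transversions: 2.
R = 5/2 = 2.50.

2.50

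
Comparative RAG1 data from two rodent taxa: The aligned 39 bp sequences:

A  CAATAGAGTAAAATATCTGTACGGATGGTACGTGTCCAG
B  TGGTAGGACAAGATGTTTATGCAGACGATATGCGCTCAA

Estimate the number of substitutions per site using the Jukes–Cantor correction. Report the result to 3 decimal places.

0.786

The sequences differ at 19 of 39 sites, so p = 19/39 ≈ 0.487179.
d = −(3/4) ln(1 − 4p/3) = −0.75 ln(1 − 0.649572) = −0.75 ln(0.350428)
  = −0.75 × (-1.048600) = 0.786450 substitutions/site.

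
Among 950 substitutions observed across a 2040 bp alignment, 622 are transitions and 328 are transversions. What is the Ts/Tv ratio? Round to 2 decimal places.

1.90

R = 622/328 = 1.896341… ≈ 1.90 (to 2 d.p.).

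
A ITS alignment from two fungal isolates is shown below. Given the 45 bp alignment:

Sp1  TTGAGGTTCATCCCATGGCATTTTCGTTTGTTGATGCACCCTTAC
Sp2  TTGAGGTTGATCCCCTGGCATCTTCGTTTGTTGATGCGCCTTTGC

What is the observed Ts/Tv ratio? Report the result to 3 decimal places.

2.000

Transitions are A↔G and C↔T; transversions are all other mismatches.
Transitions: 4. Transversions: 2.
R = 4/2 = 2.000.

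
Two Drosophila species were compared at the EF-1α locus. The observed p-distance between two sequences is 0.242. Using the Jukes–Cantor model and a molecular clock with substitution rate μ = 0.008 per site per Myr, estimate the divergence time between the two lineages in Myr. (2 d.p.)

18.26

d = −(3/4) ln(1 − 4p/3) = −0.75 ln(1 − 0.322667) = −0.75 ln(0.677333)
  = −0.75 × (-0.389592) = 0.292194 substitutions/site.
Under a molecular clock d = 2μt, so t = d/(2μ) = 0.292194 / (2 × 0.008) = 18.26 Myr.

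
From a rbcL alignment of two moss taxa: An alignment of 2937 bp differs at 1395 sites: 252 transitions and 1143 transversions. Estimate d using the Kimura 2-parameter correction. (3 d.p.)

0.788

P = 252/2937 ≈ 0.085802 and Q = 1143/2937 ≈ 0.389173.
Under the Kimura two-parameter model, d = −½ ln(1 − 2P − Q) − ¼ ln(1 − 2Q).
1 − 2P − Q = 0.439223, giving −½ ln(0.439223) = 0.411374.
1 − 2Q = 0.221654, giving −¼ ln(0.221654) = 0.376659.
d = 0.411374 + 0.376659 = 0.788033.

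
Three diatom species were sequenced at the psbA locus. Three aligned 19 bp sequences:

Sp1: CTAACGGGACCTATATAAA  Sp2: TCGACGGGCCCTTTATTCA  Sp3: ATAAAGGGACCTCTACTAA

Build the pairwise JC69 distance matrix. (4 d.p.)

Sp1–Sp2: 7/19 sites differ → p ≈ 0.368421, d = −0.75 ln(1 − 0.491228) = 0.506816 ≈ 0.5068.
Sp1–Sp3: 5/19 sites differ → p ≈ 0.263158, d = −0.75 ln(1 − 0.350877) = 0.324100 ≈ 0.3241.
Sp2–Sp3: 8/19 sites differ → p ≈ 0.421053, d = −0.75 ln(1 − 0.561404) = 0.618132 ≈ 0.6181.

d(Sp1,Sp2) = 0.5068, d(Sp1,Sp3) = 0.3241, d(Sp2,Sp3) = 0.6181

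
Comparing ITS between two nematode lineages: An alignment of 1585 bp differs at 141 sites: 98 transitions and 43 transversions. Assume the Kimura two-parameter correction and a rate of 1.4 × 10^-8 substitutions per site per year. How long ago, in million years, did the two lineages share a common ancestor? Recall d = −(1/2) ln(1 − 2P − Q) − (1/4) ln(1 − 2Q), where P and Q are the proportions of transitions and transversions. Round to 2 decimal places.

P = 98/1585 ≈ 0.06183 and Q = 43/1585 ≈ 0.027129.
Under the Kimura two-parameter model, d = −½ ln(1 − 2P − Q) − ¼ ln(1 − 2Q).
1 − 2P − Q = 0.849211, giving −½ ln(0.849211) = 0.081724.
1 − 2Q = 0.945742, giving −¼ ln(0.945742) = 0.013946.
d = 0.081724 + 0.013946 = 0.095670.
Under a molecular clock d = 2μt, so t = d/(2μ) = 0.095670 / (2 × 1.4 × 10^-8) = 3.42 million years.

3.42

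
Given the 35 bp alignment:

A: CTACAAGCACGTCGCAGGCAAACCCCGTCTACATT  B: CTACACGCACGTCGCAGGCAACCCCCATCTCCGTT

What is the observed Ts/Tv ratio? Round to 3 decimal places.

0.667

Transitions are A↔G and C↔T; transversions are all other mismatches.
Transitions: 2. Transversions: 3.
R = 2/3 = 0.666666… ≈ 0.667 (to 3 d.p.).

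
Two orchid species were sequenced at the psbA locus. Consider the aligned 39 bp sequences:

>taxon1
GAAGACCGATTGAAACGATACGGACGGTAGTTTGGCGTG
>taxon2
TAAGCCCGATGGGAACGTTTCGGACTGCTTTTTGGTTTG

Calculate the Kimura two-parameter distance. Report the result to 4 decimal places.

Of 39 sites, 3 differences are transitions and 9 are transversions, so P = 3/39 ≈ 0.076923 and Q = 9/39 ≈ 0.230769.
Under the Kimura two-parameter model, d = −½ ln(1 − 2P − Q) − ¼ ln(1 − 2Q).
1 − 2P − Q = 0.615385, giving −½ ln(0.615385) = 0.242754.
1 − 2Q = 0.538462, giving −¼ ln(0.538462) = 0.154760.
d = 0.242754 + 0.154760 = 0.397514.

0.3975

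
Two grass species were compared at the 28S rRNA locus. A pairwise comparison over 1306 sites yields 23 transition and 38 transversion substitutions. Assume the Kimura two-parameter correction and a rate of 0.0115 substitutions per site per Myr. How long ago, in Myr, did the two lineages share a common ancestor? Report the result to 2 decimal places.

2.10

P = 23/1306 ≈ 0.017611 and Q = 38/1306 ≈ 0.029096.
Under the Kimura two-parameter model, d = −½ ln(1 − 2P − Q) − ¼ ln(1 − 2Q).
1 − 2P − Q = 0.935682, giving −½ ln(0.935682) = 0.033240.
1 − 2Q = 0.941808, giving −¼ ln(0.941808) = 0.014988.
d = 0.033240 + 0.014988 = 0.048228.
Under a molecular clock d = 2μt, so t = d/(2μ) = 0.048228 / (2 × 0.0115) = 2.10 Myr.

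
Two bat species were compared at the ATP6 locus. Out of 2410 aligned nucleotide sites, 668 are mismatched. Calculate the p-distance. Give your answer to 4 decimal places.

0.2772

p = 668/2410 = 0.277178… ≈ 0.2772 (to 4 d.p.).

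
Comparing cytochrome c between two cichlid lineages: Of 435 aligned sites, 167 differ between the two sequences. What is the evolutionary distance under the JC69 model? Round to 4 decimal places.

p = 167/435 ≈ 0.383908.
d = −(3/4) ln(1 − 4p/3) = −0.75 ln(1 − 0.511877) = −0.75 ln(0.488123)
  = −0.75 × (-0.717188) = 0.537891 substitutions/site.

0.5379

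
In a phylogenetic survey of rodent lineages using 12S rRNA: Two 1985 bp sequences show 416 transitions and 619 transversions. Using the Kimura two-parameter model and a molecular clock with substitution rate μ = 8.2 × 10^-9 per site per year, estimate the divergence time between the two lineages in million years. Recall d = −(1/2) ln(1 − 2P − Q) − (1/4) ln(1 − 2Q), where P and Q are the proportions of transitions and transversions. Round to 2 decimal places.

54.93

P = 416/1985 ≈ 0.209572 and Q = 619/1985 ≈ 0.311839.
Under the Kimura two-parameter model, d = −½ ln(1 − 2P − Q) − ¼ ln(1 − 2Q).
1 − 2P − Q = 0.269017, giving −½ ln(0.269017) = 0.656490.
1 − 2Q = 0.376322, giving −¼ ln(0.376322) = 0.244328.
d = 0.656490 + 0.244328 = 0.900818.
Under a molecular clock d = 2μt, so t = d/(2μ) = 0.900818 / (2 × 8.2 × 10^-9) = 54.93 million years.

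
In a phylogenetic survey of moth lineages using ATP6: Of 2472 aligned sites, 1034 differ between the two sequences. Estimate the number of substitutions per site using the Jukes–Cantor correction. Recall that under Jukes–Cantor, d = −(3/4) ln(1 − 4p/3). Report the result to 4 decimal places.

p = 1034/2472 ≈ 0.418285.
d = −(3/4) ln(1 − 4p/3) = −0.75 ln(1 − 0.557713) = −0.75 ln(0.442287)
  = −0.75 × (-0.815796) = 0.611847 substitutions/site.

0.6118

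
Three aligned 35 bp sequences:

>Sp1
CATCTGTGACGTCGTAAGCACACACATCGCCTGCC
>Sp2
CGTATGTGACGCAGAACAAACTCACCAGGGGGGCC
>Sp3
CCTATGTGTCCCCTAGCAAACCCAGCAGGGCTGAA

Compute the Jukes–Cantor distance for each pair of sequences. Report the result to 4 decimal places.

d(Sp1,Sp2) = 0.6355, d(Sp1,Sp3) = 0.9650, d(Sp2,Sp3) = 0.4582

Sp1–Sp2: 15/35 sites differ → p ≈ 0.428571, d = −0.75 ln(1 − 0.571428) = 0.635472 ≈ 0.6355.
Sp1–Sp3: 19/35 sites differ → p ≈ 0.542857, d = −0.75 ln(1 − 0.723809) = 0.964997 ≈ 0.9650.
Sp2–Sp3: 12/35 sites differ → p ≈ 0.342857, d = −0.75 ln(1 − 0.457143) = 0.458182 ≈ 0.4582.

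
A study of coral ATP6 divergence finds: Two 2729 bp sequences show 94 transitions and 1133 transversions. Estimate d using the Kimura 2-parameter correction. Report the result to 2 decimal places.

0.77

P = 94/2729 ≈ 0.034445 and Q = 1133/2729 ≈ 0.41517.
Under the Kimura two-parameter model, d = −½ ln(1 − 2P − Q) − ¼ ln(1 − 2Q).
1 − 2P − Q = 0.51594, giving −½ ln(0.51594) = 0.330882.
1 − 2Q = 0.16966, giving −¼ ln(0.16966) = 0.443490.
d = 0.330882 + 0.443490 = 0.774372.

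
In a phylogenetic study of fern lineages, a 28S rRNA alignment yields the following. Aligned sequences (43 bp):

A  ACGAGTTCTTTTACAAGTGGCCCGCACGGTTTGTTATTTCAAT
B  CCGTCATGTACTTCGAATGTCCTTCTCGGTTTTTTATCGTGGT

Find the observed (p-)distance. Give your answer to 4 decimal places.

The sequences differ at 20 of 43 positions.
p = 20/43 = 0.465116… ≈ 0.4651 (to 4 d.p.).

0.4651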